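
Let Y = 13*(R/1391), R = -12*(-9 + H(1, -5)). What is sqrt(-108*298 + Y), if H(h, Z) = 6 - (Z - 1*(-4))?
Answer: 4*I*sqrt(23029503)/107 ≈ 179.4*I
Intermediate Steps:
H(h, Z) = 2 - Z (H(h, Z) = 6 - (Z + 4) = 6 - (4 + Z) = 6 + (-4 - Z) = 2 - Z)
R = 24 (R = -12*(-9 + (2 - 1*(-5))) = -12*(-9 + (2 + 5)) = -12*(-9 + 7) = -12*(-2) = 24)
Y = 24/107 (Y = 13*(24/1391) = 24/107 ≈ 0.22430)
sqrt(-108*298 + Y) = sqrt(-108*298 + 24/107) = sqrt(-32184 + 24/107) = sqrt(-3443664/107) = 4*I*sqrt(23029503)/107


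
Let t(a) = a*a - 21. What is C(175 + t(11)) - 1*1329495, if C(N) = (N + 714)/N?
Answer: -365610136/275 ≈ -1.3295e+6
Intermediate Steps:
t(a) = -21 + a² (t(a) = a² - 21 = -21 + a²)
C(N) = (714 + N)/N
C(175 + t(11)) - 1*1329495 = (714 + (175 + (-21 + 11²)))/(175 + (-21 + 11²)) - 1*1329495 = (714 + (175 + (-21 + 121)))/(175 + (-21 + 121)) - 1329495 = (714 + (175 + 100))/(175 + 100) - 1329495 = (714 + 275)/275 - 1329495 = (1/275)*989 - 1329495 = 989/275 - 1329495 = -365610136/275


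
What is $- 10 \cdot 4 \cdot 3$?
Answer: $-120$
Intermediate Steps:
$- 10 \cdot 4 \cdot 3 = \left(-10\right) 12 = -120$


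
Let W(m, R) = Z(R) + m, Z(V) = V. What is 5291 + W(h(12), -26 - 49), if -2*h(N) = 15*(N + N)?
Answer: 5036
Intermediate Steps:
h(N) = -15*N (h(N) = -15*(N + N)/2 = -15*2*N/2 = -15*N)
W(m, R) = R + m
5291 + W(h(12), -26 - 49) = 5291 + ((-26 - 49) - 15*12) = 5291 + (-75 - 180) = 5291 - 255 = 5036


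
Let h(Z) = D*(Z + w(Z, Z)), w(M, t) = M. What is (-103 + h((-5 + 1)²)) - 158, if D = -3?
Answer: -357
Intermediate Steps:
h(Z) = -6*Z (h(Z) = -3*(Z + Z) = -6*Z)
(-103 + h((-5 + 1)²)) - 158 = (-103 - 6*(-5 + 1)²) - 158 = (-103 - 6*(-4)²) - 158 = (-103 - 6*16) - 158 = (-103 - 96) - 158 = -199 - 158 = -357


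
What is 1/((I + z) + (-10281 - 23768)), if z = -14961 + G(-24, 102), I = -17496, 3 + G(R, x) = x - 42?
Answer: -1/66449 ≈ -1.5049e-5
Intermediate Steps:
G(R, x) = -45 + x (G(R, x) = -3 + (x - 42) = -3 + (-42 + x) = -45 + x)
z = -14904 (z = -14961 + (-45 + 102) = -14961 + 57 = -14904)
1/((I + z) + (-10281 - 23768)) = 1/((-17496 - 14904) + (-10281 - 23768)) = 1/(-32400 - 34049) = 1/(-66449) = -1/66449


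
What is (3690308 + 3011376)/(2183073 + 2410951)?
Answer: 1675421/1148506 ≈ 1.4588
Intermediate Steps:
(3690308 + 3011376)/(2183073 + 2410951) = 6701684/4594024 = 6701684*(1/4594024) = 1675421/1148506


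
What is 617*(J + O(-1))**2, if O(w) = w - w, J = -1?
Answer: 617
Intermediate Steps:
O(w) = 0
617*(J + O(-1))**2 = 617*(-1 + 0)**2 = 617*(-1)**2 = 617*1 = 617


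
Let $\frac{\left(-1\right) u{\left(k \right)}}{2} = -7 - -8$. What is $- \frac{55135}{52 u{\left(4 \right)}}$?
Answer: $\frac{55135}{104} \approx 530.14$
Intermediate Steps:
$u{\left(k \right)} = -2$ ($u{\left(k \right)} = - 2 \left(-7 - -8\right) = - 2 \left(-7 + 8\right) = \left(-2\right) 1 = -2$)
$- \frac{55135}{52 u{\left(4 \right)}} = - \frac{55135}{52 \left(-2\right)} = - \frac{55135}{-104} = \left(-55135\right) \left(- \frac{1}{104}\right) = \frac{55135}{104}$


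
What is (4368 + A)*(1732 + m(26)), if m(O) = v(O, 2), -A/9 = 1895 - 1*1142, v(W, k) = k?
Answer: -4177206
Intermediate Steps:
A = -6777 (A = -9*(1895 - 1*1142) = -9*(1895 - 1142) = -9*753 = -6777)
m(O) = 2
(4368 + A)*(1732 + m(26)) = (4368 - 6777)*(1732 + 2) = -2409*1734 = -4177206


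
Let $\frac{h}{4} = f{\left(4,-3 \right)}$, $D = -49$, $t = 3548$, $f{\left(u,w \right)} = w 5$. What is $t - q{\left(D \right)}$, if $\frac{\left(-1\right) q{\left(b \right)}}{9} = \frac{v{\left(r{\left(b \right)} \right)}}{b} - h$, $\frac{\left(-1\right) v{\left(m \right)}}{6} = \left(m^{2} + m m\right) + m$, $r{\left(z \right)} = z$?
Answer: $9326$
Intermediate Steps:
$v{\left(m \right)} = - 12 m^{2} - 6 m$ ($v{\left(m \right)} = - 6 \left(\left(m^{2} + m m\right) + m\right) = - 6 \left(\left(m^{2} + m^{2}\right) + m\right) = - 6 \left(2 m^{2} + m\right) = - 6 \left(m + 2 m^{2}\right) = - 12 m^{2} - 6 m$)
$f{\left(u,w \right)} = 5 w$
$h = -60$ ($h = 4 \cdot 5 \left(-3\right) = 4 \left(-15\right) = -60$)
$q{\left(b \right)} = -486 + 108 b$ ($q{\left(b \right)} = - 9 \left(\frac{\left(-6\right) b \left(1 + 2 b\right)}{b} - -60\right) = - 9 \left(\left(-6 - 12 b\right) + 60\right) = - 9 \left(54 - 12 b\right) = -486 + 108 b$)
$t - q{\left(D \right)} = 3548 - \left(-486 + 108 \left(-49\right)\right) = 3548 - \left(-486 - 5292\right) = 3548 - -5778 = 3548 + 5778 = 9326$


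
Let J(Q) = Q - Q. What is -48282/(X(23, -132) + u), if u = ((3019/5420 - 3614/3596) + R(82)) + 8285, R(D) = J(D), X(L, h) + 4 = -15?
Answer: -235257907560/40274563391 ≈ -5.8414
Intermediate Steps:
X(L, h) = -19 (X(L, h) = -4 - 15 = -19)
J(Q) = 0
R(D) = 0
u = 40367142411/4872580 (u = ((3019/5420 - 3614/3596) + 0) + 8285 = ((3019*(1/5420) - 3614*1/3596) + 0) + 8285 = ((3019/5420 - 1807/1798) + 0) + 8285 = (-2182889/4872580 + 0) + 8285 = -2182889/4872580 + 8285 = 40367142411/4872580 ≈ 8284.5)
-48282/(X(23, -132) + u) = -48282/(-19 + 40367142411/4872580) = -48282/40274563391/4872580 = -48282*4872580/40274563391 = -235257907560/40274563391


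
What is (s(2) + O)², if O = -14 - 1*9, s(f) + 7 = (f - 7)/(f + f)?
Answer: 15625/16 ≈ 976.56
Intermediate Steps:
s(f) = -7 + (-7 + f)/(2*f) (s(f) = -7 + (f - 7)/(f + f) = -7 + (-7 + f)/((2*f)) = -7 + (-7 + f)*(1/(2*f)) = -7 + (-7 + f)/(2*f))
O = -23 (O = -14 - 9 = -23)
(s(2) + O)² = ((½)*(-7 - 13*2)/2 - 23)² = ((½)*(½)*(-7 - 26) - 23)² = ((½)*(½)*(-33) - 23)² = (-33/4 - 23)² = (-125/4)² = 15625/16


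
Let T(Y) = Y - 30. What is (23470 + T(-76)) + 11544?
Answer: 34908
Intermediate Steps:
T(Y) = -30 + Y
(23470 + T(-76)) + 11544 = (23470 + (-30 - 76)) + 11544 = (23470 - 106) + 11544 = 23364 + 11544 = 34908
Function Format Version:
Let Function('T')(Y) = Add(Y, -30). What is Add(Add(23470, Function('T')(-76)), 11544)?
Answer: 34908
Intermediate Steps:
Function('T')(Y) = Add(-30, Y)
Add(Add(23470, Function('T')(-76)), 11544) = Add(Add(23470, Add(-30, -76)), 11544) = Add(Add(23470, -106), 11544) = Add(23364, 11544) = 34908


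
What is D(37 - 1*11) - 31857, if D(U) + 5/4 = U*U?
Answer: -124729/4 ≈ -31182.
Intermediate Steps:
D(U) = -5/4 + U² (D(U) = -5/4 + U*U = -5/4 + U²)
D(37 - 1*11) - 31857 = (-5/4 + (37 - 1*11)²) - 31857 = (-5/4 + (37 - 11)²) - 31857 = (-5/4 + 26²) - 31857 = (-5/4 + 676) - 31857 = 2699/4 - 31857 = -124729/4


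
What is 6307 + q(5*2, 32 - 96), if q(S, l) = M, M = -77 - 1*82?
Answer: 6148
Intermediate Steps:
M = -159 (M = -77 - 82 = -159)
q(S, l) = -159
6307 + q(5*2, 32 - 96) = 6307 - 159 = 6148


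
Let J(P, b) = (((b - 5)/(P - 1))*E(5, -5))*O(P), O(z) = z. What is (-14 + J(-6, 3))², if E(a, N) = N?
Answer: 1444/49 ≈ 29.469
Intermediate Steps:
J(P, b) = -5*P*(-5 + b)/(-1 + P) (J(P, b) = (((b - 5)/(P - 1))*(-5))*P = (((-5 + b)/(-1 + P))*(-5))*P = (-5*(-5 + b)/(-1 + P))*P = -5*P*(-5 + b)/(-1 + P))
(-14 + J(-6, 3))² = (-14 + 5*(-6)*(5 - 1*3)/(-1 - 6))² = (-14 + 5*(-6)*(5 - 3)/(-7))² = (-14 + 5*(-6)*(-⅐)*2)² = (-14 + 60/7)² = (-38/7)² = 1444/49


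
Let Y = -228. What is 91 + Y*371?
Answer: -84497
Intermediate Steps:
91 + Y*371 = 91 - 228*371 = 91 - 84588 = -84497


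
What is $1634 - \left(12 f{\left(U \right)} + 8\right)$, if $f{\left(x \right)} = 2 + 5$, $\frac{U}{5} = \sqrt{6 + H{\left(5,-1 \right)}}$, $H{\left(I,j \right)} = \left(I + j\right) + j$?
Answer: $1542$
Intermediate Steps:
$H{\left(I,j \right)} = I + 2 j$
$U = 15$ ($U = 5 \sqrt{6 + \left(5 + 2 \left(-1\right)\right)} = 5 \sqrt{6 + \left(5 - 2\right)} = 5 \sqrt{6 + 3} = 5 \sqrt{9} = 5 \cdot 3 = 15$)
$f{\left(x \right)} = 7$
$1634 - \left(12 f{\left(U \right)} + 8\right) = 1634 - \left(12 \cdot 7 + 8\right) = 1634 - \left(84 + 8\right) = 1634 - 92 = 1542$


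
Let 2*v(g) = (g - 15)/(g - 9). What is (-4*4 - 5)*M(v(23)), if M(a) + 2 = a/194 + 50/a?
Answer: -352404/97 ≈ -3633.0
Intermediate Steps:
v(g) = (-15 + g)/(2*(-9 + g)) (v(g) = ((g - 15)/(g - 9))/2 = ((-15 + g)/(-9 + g))/2 = (-15 + g)/(2*(-9 + g)))
M(a) = -2 + 50/a + a/194 (M(a) = -2 + (a/194 + 50/a) = -2 + (50/a + a/194) = -2 + 50/a + a/194)
(-4*4 - 5)*M(v(23)) = (-4*4 - 5)*(-2 + 50/(((-15 + 23)/(2*(-9 + 23)))) + ((-15 + 23)/(2*(-9 + 23)))/194) = (-16 - 5)*(-2 + 50/(((1/2)*8/14)) + ((1/2)*8/14)/194) = -21*(-2 + 50/(((1/2)*(1/14)*8)) + ((1/2)*(1/14)*8)/194) = -21*(-2 + 50/(2/7) + (1/194)*(2/7)) = -21*(-2 + 50*(7/2) + 1/679) = -21*(-2 + 175 + 1/679) = -21*117468/679 = -352404/97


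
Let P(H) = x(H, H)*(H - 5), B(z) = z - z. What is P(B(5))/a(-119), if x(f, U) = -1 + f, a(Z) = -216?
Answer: -5/216 ≈ -0.023148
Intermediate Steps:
B(z) = 0
P(H) = (-1 + H)*(-5 + H) (P(H) = (-1 + H)*(H - 5) = (-1 + H)*(-5 + H))
P(B(5))/a(-119) = ((-1 + 0)*(-5 + 0))/(-216) = -1*(-5)*(-1/216) = 5*(-1/216) = -5/216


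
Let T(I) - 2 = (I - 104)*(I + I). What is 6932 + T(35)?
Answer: 2104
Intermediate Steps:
T(I) = 2 + 2*I*(-104 + I) (T(I) = 2 + (I - 104)*(I + I) = 2 + (-104 + I)*(2*I) = 2 + 2*I*(-104 + I))
6932 + T(35) = 6932 + (2 - 208*35 + 2*35²) = 6932 + (2 - 7280 + 2*1225) = 6932 + (2 - 7280 + 2450) = 6932 - 4828 = 2104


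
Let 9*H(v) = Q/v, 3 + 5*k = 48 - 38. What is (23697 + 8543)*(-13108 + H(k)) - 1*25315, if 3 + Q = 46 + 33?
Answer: -26613264605/63 ≈ -4.2243e+8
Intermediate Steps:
Q = 76 (Q = -3 + (46 + 33) = -3 + 79 = 76)
k = 7/5 (k = -⅗ + (48 - 38)/5 = -⅗ + (⅕)*10 = -⅗ + 2 = 7/5 ≈ 1.4000)
H(v) = 76/(9*v) (H(v) = (76/v)/9 = 76/(9*v))
(23697 + 8543)*(-13108 + H(k)) - 1*25315 = (23697 + 8543)*(-13108 + 76/(9*(7/5))) - 1*25315 = 32240*(-13108 + (76/9)*(5/7)) - 25315 = 32240*(-13108 + 380/63) - 25315 = 32240*(-825424/63) - 25315 = -26611669760/63 - 25315 = -26613264605/63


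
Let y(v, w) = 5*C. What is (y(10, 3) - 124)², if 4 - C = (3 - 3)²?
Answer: 10816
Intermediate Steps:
C = 4 (C = 4 - (3 - 3)² = 4 - 1*0² = 4 - 1*0 = 4 + 0 = 4)
y(v, w) = 20 (y(v, w) = 5*4 = 20)
(y(10, 3) - 124)² = (20 - 124)² = (-104)² = 10816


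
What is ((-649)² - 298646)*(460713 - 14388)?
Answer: 54699360375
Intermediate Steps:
((-649)² - 298646)*(460713 - 14388) = (421201 - 298646)*446325 = 122555*446325 = 54699360375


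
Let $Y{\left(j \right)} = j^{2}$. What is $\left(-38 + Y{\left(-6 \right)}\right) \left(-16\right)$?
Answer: $32$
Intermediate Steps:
$\left(-38 + Y{\left(-6 \right)}\right) \left(-16\right) = \left(-38 + \left(-6\right)^{2}\right) \left(-16\right) = \left(-38 + 36\right) \left(-16\right) = \left(-2\right) \left(-16\right) = 32$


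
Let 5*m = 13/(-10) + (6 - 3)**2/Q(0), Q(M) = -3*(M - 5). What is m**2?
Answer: 49/2500 ≈ 0.019600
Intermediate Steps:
Q(M) = 15 - 3*M (Q(M) = -3*(-5 + M) = 15 - 3*M)
m = -7/50 (m = (13/(-10) + (6 - 3)**2/(15 - 3*0))/5 = (13*(-1/10) + 3**2/(15 + 0))/5 = (-13/10 + 9/15)/5 = (-13/10 + 9*(1/15))/5 = (-13/10 + 3/5)/5 = (1/5)*(-7/10) = -7/50 ≈ -0.14000)
m**2 = (-7/50)**2 = 49/2500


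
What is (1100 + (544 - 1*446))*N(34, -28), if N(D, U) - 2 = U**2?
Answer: 941628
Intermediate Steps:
N(D, U) = 2 + U**2
(1100 + (544 - 1*446))*N(34, -28) = (1100 + (544 - 1*446))*(2 + (-28)**2) = (1100 + (544 - 446))*(2 + 784) = (1100 + 98)*786 = 1198*786 = 941628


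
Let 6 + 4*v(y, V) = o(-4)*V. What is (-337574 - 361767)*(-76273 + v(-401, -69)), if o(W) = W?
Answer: 106587261151/2 ≈ 5.3294e+10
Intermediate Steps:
v(y, V) = -3/2 - V (v(y, V) = -3/2 + (-4*V)/4 = -3/2 - V)
(-337574 - 361767)*(-76273 + v(-401, -69)) = (-337574 - 361767)*(-76273 + (-3/2 - 1*(-69))) = -699341*(-76273 + (-3/2 + 69)) = -699341*(-76273 + 135/2) = -699341*(-152411/2) = 106587261151/2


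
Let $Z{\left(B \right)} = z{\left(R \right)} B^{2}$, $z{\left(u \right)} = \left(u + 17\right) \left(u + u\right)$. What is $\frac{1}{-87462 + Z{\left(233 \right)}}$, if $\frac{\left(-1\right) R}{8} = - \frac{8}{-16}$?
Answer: $- \frac{1}{5733518} \approx -1.7441 \cdot 10^{-7}$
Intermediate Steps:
$R = -4$ ($R = - 8 \left(- \frac{8}{-16}\right) = - 8 \left(\left(-8\right) \left(- \frac{1}{16}\right)\right) = \left(-8\right) \frac{1}{2} = -4$)
$z{\left(u \right)} = 2 u \left(17 + u\right)$ ($z{\left(u \right)} = \left(17 + u\right) 2 u = 2 u \left(17 + u\right)$)
$Z{\left(B \right)} = - 104 B^{2}$ ($Z{\left(B \right)} = 2 \left(-4\right) \left(17 - 4\right) B^{2} = 2 \left(-4\right) 13 B^{2} = - 104 B^{2}$)
$\frac{1}{-87462 + Z{\left(233 \right)}} = \frac{1}{-87462 - 104 \cdot 233^{2}} = \frac{1}{-87462 - 5646056} = \frac{1}{-5733518} = - \frac{1}{5733518}$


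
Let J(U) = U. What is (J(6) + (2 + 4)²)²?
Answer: 1764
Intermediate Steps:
(J(6) + (2 + 4)²)² = (6 + (2 + 4)²)² = (6 + 6²)² = (6 + 36)² = 42² = 1764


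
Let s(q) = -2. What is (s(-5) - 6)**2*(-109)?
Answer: -6976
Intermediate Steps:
(s(-5) - 6)**2*(-109) = (-2 - 6)**2*(-109) = (-8)**2*(-109) = 64*(-109) = -6976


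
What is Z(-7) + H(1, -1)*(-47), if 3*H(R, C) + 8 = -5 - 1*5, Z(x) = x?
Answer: 275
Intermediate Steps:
H(R, C) = -6 (H(R, C) = -8/3 + (-5 - 1*5)/3 = -8/3 + (-5 - 5)/3 = -8/3 + (⅓)*(-10) = -8/3 - 10/3 = -6)
Z(-7) + H(1, -1)*(-47) = -7 - 6*(-47) = -7 + 282 = 275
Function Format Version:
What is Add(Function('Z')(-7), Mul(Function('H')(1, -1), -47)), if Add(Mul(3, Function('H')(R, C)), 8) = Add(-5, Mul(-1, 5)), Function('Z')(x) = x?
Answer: 275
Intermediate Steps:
Function('H')(R, C) = -6 (Function('H')(R, C) = Add(Rational(-8, 3), Mul(Rational(1, 3), Add(-5, Mul(-1, 5)))) = Add(Rational(-8, 3), Mul(Rational(1, 3), Add(-5, -5))) = Add(Rational(-8, 3), Mul(Rational(1, 3), -10)) = Add(Rational(-8, 3), Rational(-10, 3)) = -6)
Add(Function('Z')(-7), Mul(Function('H')(1, -1), -47)) = Add(-7, Mul(-6, -47)) = Add(-7, 282) = 275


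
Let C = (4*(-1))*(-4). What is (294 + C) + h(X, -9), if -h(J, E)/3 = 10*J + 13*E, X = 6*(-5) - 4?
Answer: 1681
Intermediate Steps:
X = -34 (X = -30 - 4 = -34)
h(J, E) = -39*E - 30*J (h(J, E) = -3*(10*J + 13*E) = -39*E - 30*J)
C = 16 (C = -4*(-4) = 16)
(294 + C) + h(X, -9) = (294 + 16) + (-39*(-9) - 30*(-34)) = 310 + (351 + 1020) = 310 + 1371 = 1681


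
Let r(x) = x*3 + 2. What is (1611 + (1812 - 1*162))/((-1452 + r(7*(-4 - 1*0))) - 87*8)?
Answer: -3261/2230 ≈ -1.4623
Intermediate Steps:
r(x) = 2 + 3*x (r(x) = 3*x + 2 = 2 + 3*x)
(1611 + (1812 - 1*162))/((-1452 + r(7*(-4 - 1*0))) - 87*8) = (1611 + (1812 - 1*162))/((-1452 + (2 + 3*(7*(-4 - 1*0)))) - 87*8) = (1611 + (1812 - 162))/((-1452 + (2 + 3*(7*(-4 + 0)))) - 696) = (1611 + 1650)/((-1452 + (2 + 3*(7*(-4)))) - 696) = 3261/((-1452 + (2 + 3*(-28))) - 696) = 3261/((-1452 + (2 - 84)) - 696) = 3261/((-1452 - 82) - 696) = 3261/(-1534 - 696) = 3261/(-2230) = 3261*(-1/2230) = -3261/2230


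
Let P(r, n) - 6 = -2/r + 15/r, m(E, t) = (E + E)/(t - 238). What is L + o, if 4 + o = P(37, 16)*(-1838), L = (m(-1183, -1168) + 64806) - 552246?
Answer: -350878619/703 ≈ -4.9912e+5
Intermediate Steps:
m(E, t) = 2*E/(-238 + t) (m(E, t) = (2*E)/(-238 + t) = 2*E/(-238 + t))
P(r, n) = 6 + 13/r (P(r, n) = 6 + (-2/r + 15/r) = 6 + 13/r)
L = -342669137/703 (L = (2*(-1183)/(-238 - 1168) + 64806) - 552246 = (2*(-1183)/(-1406) + 64806) - 552246 = (2*(-1183)*(-1/1406) + 64806) - 552246 = (1183/703 + 64806) - 552246 = 45559801/703 - 552246 = -342669137/703 ≈ -4.8744e+5)
o = -432078/37 (o = -4 + (6 + 13/37)*(-1838) = -4 + (235/37)*(-1838) = -4 - 431930/37 = -432078/37 ≈ -11678.)
L + o = -342669137/703 - 432078/37 = -350878619/703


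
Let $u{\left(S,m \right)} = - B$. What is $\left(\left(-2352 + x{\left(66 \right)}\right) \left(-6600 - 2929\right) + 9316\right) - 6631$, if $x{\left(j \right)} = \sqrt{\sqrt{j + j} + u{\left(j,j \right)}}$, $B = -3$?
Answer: $22414893 - 9529 \sqrt{3 + 2 \sqrt{33}} \approx 2.2379 \cdot 10^{7}$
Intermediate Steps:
$u{\left(S,m \right)} = 3$ ($u{\left(S,m \right)} = \left(-1\right) \left(-3\right) = 3$)
$x{\left(j \right)} = \sqrt{3 + \sqrt{2} \sqrt{j}}$ ($x{\left(j \right)} = \sqrt{\sqrt{j + j} + 3} = \sqrt{\sqrt{2 j} + 3} = \sqrt{\sqrt{2} \sqrt{j} + 3} = \sqrt{3 + \sqrt{2} \sqrt{j}}$)
$\left(\left(-2352 + x{\left(66 \right)}\right) \left(-6600 - 2929\right) + 9316\right) - 6631 = \left(\left(-2352 + \sqrt{3 + \sqrt{2} \sqrt{66}}\right) \left(-6600 - 2929\right) + 9316\right) - 6631 = \left(\left(-2352 + \sqrt{3 + 2 \sqrt{33}}\right) \left(-9529\right) + 9316\right) - 6631 = \left(\left(22412208 - 9529 \sqrt{3 + 2 \sqrt{33}}\right) + 9316\right) - 6631 = \left(22421524 - 9529 \sqrt{3 + 2 \sqrt{33}}\right) - 6631 = 22414893 - 9529 \sqrt{3 + 2 \sqrt{33}}$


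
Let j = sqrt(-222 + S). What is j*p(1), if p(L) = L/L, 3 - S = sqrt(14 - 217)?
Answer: sqrt(-219 - I*sqrt(203)) ≈ 0.48113 - 14.806*I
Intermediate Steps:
S = 3 - I*sqrt(203) (S = 3 - sqrt(14 - 217) = 3 - sqrt(-203) = 3 - I*sqrt(203) ≈ 3.0 - 14.248*I)
p(L) = 1
j = sqrt(-219 - I*sqrt(203)) (j = sqrt(-222 + (3 - I*sqrt(203))) = sqrt(-219 - I*sqrt(203)) ≈ 0.48113 - 14.806*I)
j*p(1) = sqrt(-219 - I*sqrt(203))*1 = sqrt(-219 - I*sqrt(203))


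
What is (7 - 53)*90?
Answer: -4140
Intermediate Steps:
(7 - 53)*90 = -46*90 = -4140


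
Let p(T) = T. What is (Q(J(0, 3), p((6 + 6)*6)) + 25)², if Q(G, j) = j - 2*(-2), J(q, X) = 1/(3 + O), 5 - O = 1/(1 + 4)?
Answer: 10201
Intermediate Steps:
O = 24/5 (O = 5 - 1/(1 + 4) = 5 - 1/5 = 5 - 1*⅕ = 5 - ⅕ = 24/5 ≈ 4.8000)
J(q, X) = 5/39 (J(q, X) = 1/(3 + 24/5) = 1/(39/5) = 5/39)
Q(G, j) = 4 + j (Q(G, j) = j + 4 = 4 + j)
(Q(J(0, 3), p((6 + 6)*6)) + 25)² = ((4 + (6 + 6)*6) + 25)² = ((4 + 12*6) + 25)² = ((4 + 72) + 25)² = (76 + 25)² = 101² = 10201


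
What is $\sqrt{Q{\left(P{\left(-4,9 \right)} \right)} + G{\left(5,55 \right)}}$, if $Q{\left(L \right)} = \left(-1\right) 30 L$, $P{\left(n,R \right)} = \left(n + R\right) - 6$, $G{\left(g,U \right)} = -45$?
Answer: $i \sqrt{15} \approx 3.873 i$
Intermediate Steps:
$P{\left(n,R \right)} = -6 + R + n$ ($P{\left(n,R \right)} = \left(R + n\right) - 6 = -6 + R + n$)
$Q{\left(L \right)} = - 30 L$
$\sqrt{Q{\left(P{\left(-4,9 \right)} \right)} + G{\left(5,55 \right)}} = \sqrt{- 30 \left(-6 + 9 - 4\right) - 45} = \sqrt{\left(-30\right) \left(-1\right) - 45} = \sqrt{30 - 45} = \sqrt{-15} = i \sqrt{15}$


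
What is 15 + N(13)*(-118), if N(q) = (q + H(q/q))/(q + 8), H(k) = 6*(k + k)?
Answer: -2635/21 ≈ -125.48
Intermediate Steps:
H(k) = 12*k (H(k) = 6*(2*k) = 12*k)
N(q) = (12 + q)/(8 + q) (N(q) = (q + 12*(q/q))/(q + 8) = (q + 12*1)/(8 + q) = (q + 12)/(8 + q) = (12 + q)/(8 + q))
15 + N(13)*(-118) = 15 + ((12 + 13)/(8 + 13))*(-118) = 15 + (25/21)*(-118) = 15 - 2950/21 = -2635/21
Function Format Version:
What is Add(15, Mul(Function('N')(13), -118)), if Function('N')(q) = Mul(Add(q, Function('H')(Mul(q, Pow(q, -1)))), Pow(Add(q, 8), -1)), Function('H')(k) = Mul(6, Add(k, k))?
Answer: Rational(-2635, 21) ≈ -125.48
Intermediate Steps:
Function('H')(k) = Mul(12, k) (Function('H')(k) = Mul(6, Mul(2, k)) = Mul(12, k))
Function('N')(q) = Mul(Pow(Add(8, q), -1), Add(12, q)) (Function('N')(q) = Mul(Add(q, Mul(12, Mul(q, Pow(q, -1)))), Pow(Add(q, 8), -1)) = Mul(Add(q, Mul(12, 1)), Pow(Add(8, q), -1)) = Mul(Add(q, 12), Pow(Add(8, q), -1)) = Mul(Add(12, q), Pow(Add(8, q), -1)) = Mul(Pow(Add(8, q), -1), Add(12, q)))
Add(15, Mul(Function('N')(13), -118)) = Add(15, Mul(Mul(Pow(Add(8, 13), -1), Add(12, 13)), -118)) = Add(15, Mul(Mul(Pow(21, -1), 25), -118)) = Add(15, Mul(Mul(Rational(1, 21), 25), -118)) = Add(15, Mul(Rational(25, 21), -118)) = Add(15, Rational(-2950, 21)) = Rational(-2635, 21)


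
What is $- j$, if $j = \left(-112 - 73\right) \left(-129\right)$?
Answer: $-23865$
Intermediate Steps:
$j = 23865$ ($j = \left(-185\right) \left(-129\right) = 23865$)
$- j = \left(-1\right) 23865 = -23865$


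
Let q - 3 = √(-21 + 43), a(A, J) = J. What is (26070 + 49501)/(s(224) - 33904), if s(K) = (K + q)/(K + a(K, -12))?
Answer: -115150045586892/51659020631219 - 16021052*√22/51659020631219 ≈ -2.2290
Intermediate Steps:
q = 3 + √22 (q = 3 + √(-21 + 43) = 3 + √22 ≈ 7.6904)
s(K) = (3 + K + √22)/(-12 + K) (s(K) = (K + (3 + √22))/(K - 12) = (3 + K + √22)/(-12 + K))
(26070 + 49501)/(s(224) - 33904) = (26070 + 49501)/((3 + 224 + √22)/(-12 + 224) - 33904) = 75571/((227 + √22)/212 - 33904) = 75571/((227/212 + √22/212) - 33904) = 75571/(-7187421/212 + √22/212)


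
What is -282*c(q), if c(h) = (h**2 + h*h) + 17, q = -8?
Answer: -40890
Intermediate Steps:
c(h) = 17 + 2*h**2 (c(h) = (h**2 + h**2) + 17 = 2*h**2 + 17 = 17 + 2*h**2)
-282*c(q) = -282*(17 + 2*(-8)**2) = -282*(17 + 2*64) = -282*(17 + 128) = -282*145 = -40890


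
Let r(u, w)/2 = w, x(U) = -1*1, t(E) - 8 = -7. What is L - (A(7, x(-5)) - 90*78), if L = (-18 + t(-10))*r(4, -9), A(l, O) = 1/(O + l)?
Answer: 43955/6 ≈ 7325.8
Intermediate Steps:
t(E) = 1 (t(E) = 8 - 7 = 1)
x(U) = -1
r(u, w) = 2*w
L = 306 (L = (-18 + 1)*(2*(-9)) = -17*(-18) = 306)
L - (A(7, x(-5)) - 90*78) = 306 - (1/(-1 + 7) - 90*78) = 306 - (1/6 - 7020) = 306 - (⅙ - 7020) = 306 - 1*(-42119/6) = 306 + 42119/6 = 43955/6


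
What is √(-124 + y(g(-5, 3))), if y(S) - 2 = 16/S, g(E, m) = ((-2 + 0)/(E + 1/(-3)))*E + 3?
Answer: I*√970/3 ≈ 10.382*I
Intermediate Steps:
g(E, m) = 3 - 2*E/(-⅓ + E) (g(E, m) = (-2/(E - ⅓))*E + 3 = (-2/(-⅓ + E))*E + 3 = -2*E/(-⅓ + E) + 3 = 3 - 2*E/(-⅓ + E))
y(S) = 2 + 16/S
√(-124 + y(g(-5, 3))) = √(-124 + (2 + 16/((3*(-1 - 5)/(-1 + 3*(-5)))))) = √(-124 + (2 + 16/((3*(-6)/(-1 - 15))))) = √(-124 + (2 + 16/((3*(-6)/(-16))))) = √(-124 + (2 + 16/((3*(-1/16)*(-6))))) = √(-124 + (2 + 16/(9/8))) = √(-124 + (2 + 16*(8/9))) = √(-124 + (2 + 128/9)) = √(-124 + 146/9) = √(-970/9) = I*√970/3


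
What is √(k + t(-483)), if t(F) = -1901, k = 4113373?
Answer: 4*√256967 ≈ 2027.7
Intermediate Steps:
√(k + t(-483)) = √(4113373 - 1901) = √4111472 = 4*√256967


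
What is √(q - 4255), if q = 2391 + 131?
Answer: I*√1733 ≈ 41.629*I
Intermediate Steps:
q = 2522
√(q - 4255) = √(2522 - 4255) = √(-1733) = I*√1733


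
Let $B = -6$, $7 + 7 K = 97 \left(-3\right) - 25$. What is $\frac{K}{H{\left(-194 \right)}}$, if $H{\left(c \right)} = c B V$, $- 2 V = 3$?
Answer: $\frac{323}{12222} \approx 0.026428$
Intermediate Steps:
$K = - \frac{323}{7}$ ($K = -1 + \frac{97 \left(-3\right) - 25}{7} = -1 + \frac{-291 - 25}{7} = -1 + \frac{1}{7} \left(-316\right) = -1 - \frac{316}{7} = - \frac{323}{7} \approx -46.143$)
$V = - \frac{3}{2}$ ($V = \left(- \frac{1}{2}\right) 3 = - \frac{3}{2} \approx -1.5$)
$H{\left(c \right)} = 9 c$ ($H{\left(c \right)} = c \left(-6\right) \left(- \frac{3}{2}\right) = - 6 c \left(- \frac{3}{2}\right) = 9 c$)
$\frac{K}{H{\left(-194 \right)}} = - \frac{323}{7 \cdot 9 \left(-194\right)} = - \frac{323}{7 \left(-1746\right)} = \left(- \frac{323}{7}\right) \left(- \frac{1}{1746}\right) = \frac{323}{12222}$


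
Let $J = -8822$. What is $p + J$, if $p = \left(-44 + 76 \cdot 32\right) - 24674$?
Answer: $-31108$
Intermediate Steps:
$p = -22286$ ($p = \left(-44 + 2432\right) - 24674 = 2388 - 24674 = -22286$)
$p + J = -22286 - 8822 = -31108$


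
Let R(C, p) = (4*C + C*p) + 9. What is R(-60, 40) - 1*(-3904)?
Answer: 1273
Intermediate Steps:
R(C, p) = 9 + 4*C + C*p
R(-60, 40) - 1*(-3904) = (9 + 4*(-60) - 60*40) - 1*(-3904) = (9 - 240 - 2400) + 3904 = -2631 + 3904 = 1273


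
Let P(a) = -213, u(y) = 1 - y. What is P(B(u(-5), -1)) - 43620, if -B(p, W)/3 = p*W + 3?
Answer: -43833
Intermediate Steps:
B(p, W) = -9 - 3*W*p (B(p, W) = -3*(p*W + 3) = -3*(W*p + 3) = -3*(3 + W*p) = -9 - 3*W*p)
P(B(u(-5), -1)) - 43620 = -213 - 43620 = -43833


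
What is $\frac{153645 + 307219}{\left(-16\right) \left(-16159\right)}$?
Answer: $\frac{28804}{16159} \approx 1.7825$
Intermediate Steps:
$\frac{153645 + 307219}{\left(-16\right) \left(-16159\right)} = \frac{460864}{258544} = 460864 \cdot \frac{1}{258544} = \frac{28804}{16159}$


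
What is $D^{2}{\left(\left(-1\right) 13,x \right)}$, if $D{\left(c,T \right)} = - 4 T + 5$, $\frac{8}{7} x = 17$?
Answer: $\frac{11881}{4} \approx 2970.3$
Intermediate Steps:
$x = \frac{119}{8}$ ($x = \frac{7}{8} \cdot 17 = \frac{119}{8} \approx 14.875$)
$D{\left(c,T \right)} = 5 - 4 T$
$D^{2}{\left(\left(-1\right) 13,x \right)} = \left(5 - \frac{119}{2}\right)^{2} = \left(- \frac{109}{2}\right)^{2} = \frac{11881}{4}$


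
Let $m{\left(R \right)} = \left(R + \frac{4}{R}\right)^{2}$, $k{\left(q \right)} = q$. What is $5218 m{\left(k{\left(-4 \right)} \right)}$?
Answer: $130450$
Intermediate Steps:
$5218 m{\left(k{\left(-4 \right)} \right)} = 5218 \frac{\left(4 + \left(-4\right)^{2}\right)^{2}}{16} = 5218 \frac{\left(4 + 16\right)^{2}}{16} = 5218 \frac{20^{2}}{16} = 5218 \cdot \frac{1}{16} \cdot 400 = 5218 \cdot 25 = 130450$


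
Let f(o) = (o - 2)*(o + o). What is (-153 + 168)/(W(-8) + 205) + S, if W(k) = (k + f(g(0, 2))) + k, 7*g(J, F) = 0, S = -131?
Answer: -8248/63 ≈ -130.92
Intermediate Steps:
g(J, F) = 0 (g(J, F) = (⅐)*0 = 0)
f(o) = 2*o*(-2 + o) (f(o) = (-2 + o)*(2*o) = 2*o*(-2 + o))
W(k) = 2*k (W(k) = (k + 2*0*(-2 + 0)) + k = (k + 2*0*(-2)) + k = (k + 0) + k = k + k = 2*k)
(-153 + 168)/(W(-8) + 205) + S = (-153 + 168)/(2*(-8) + 205) - 131 = 15/(-16 + 205) - 131 = 15/189 - 131 = 15*(1/189) - 131 = 5/63 - 131 = -8248/63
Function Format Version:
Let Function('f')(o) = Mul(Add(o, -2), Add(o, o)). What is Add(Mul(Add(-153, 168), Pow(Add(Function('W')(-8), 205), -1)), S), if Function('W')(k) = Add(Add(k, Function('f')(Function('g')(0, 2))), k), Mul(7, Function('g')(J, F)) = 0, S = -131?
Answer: Rational(-8248, 63) ≈ -130.92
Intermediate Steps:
Function('g')(J, F) = 0 (Function('g')(J, F) = Mul(Rational(1, 7), 0) = 0)
Function('f')(o) = Mul(2, o, Add(-2, o)) (Function('f')(o) = Mul(Add(-2, o), Mul(2, o)) = Mul(2, o, Add(-2, o)))
Function('W')(k) = Mul(2, k) (Function('W')(k) = Add(Add(k, Mul(2, 0, Add(-2, 0))), k) = Add(Add(k, Mul(2, 0, -2)), k) = Add(Add(k, 0), k) = Add(k, k) = Mul(2, k))
Add(Mul(Add(-153, 168), Pow(Add(Function('W')(-8), 205), -1)), S) = Add(Mul(Add(-153, 168), Pow(Add(Mul(2, -8), 205), -1)), -131) = Add(Mul(15, Pow(Add(-16, 205), -1)), -131) = Add(Mul(15, Pow(189, -1)), -131) = Add(Mul(15, Rational(1, 189)), -131) = Add(Rational(5, 63), -131) = Rational(-8248, 63)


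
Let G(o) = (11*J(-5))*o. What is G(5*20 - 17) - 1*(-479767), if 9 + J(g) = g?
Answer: 466985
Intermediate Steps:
J(g) = -9 + g
G(o) = -154*o (G(o) = (11*(-9 - 5))*o = (11*(-14))*o = -154*o)
G(5*20 - 17) - 1*(-479767) = -154*(5*20 - 17) - 1*(-479767) = -154*(100 - 17) + 479767 = -154*83 + 479767 = -12782 + 479767 = 466985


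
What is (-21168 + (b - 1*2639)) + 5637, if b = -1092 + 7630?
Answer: -11632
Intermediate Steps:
b = 6538
(-21168 + (b - 1*2639)) + 5637 = (-21168 + (6538 - 1*2639)) + 5637 = (-21168 + (6538 - 2639)) + 5637 = (-21168 + 3899) + 5637 = -17269 + 5637 = -11632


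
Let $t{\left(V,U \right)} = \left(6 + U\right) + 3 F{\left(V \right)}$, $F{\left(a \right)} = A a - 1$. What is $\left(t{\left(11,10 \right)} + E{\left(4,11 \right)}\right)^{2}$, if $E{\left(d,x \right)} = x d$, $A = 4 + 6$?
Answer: $149769$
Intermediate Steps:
$A = 10$
$E{\left(d,x \right)} = d x$
$F{\left(a \right)} = -1 + 10 a$ ($F{\left(a \right)} = 10 a - 1 = -1 + 10 a$)
$t{\left(V,U \right)} = 3 + U + 30 V$ ($t{\left(V,U \right)} = \left(6 + U\right) + 3 \left(-1 + 10 V\right) = \left(6 + U\right) + \left(-3 + 30 V\right) = 3 + U + 30 V$)
$\left(t{\left(11,10 \right)} + E{\left(4,11 \right)}\right)^{2} = \left(\left(3 + 10 + 30 \cdot 11\right) + 4 \cdot 11\right)^{2} = \left(\left(3 + 10 + 330\right) + 44\right)^{2} = \left(343 + 44\right)^{2} = 387^{2} = 149769$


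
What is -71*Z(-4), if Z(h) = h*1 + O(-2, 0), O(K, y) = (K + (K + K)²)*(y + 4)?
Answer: -3692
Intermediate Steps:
O(K, y) = (4 + y)*(K + 4*K²) (O(K, y) = (K + (2*K)²)*(4 + y) = (K + 4*K²)*(4 + y) = (4 + y)*(K + 4*K²))
Z(h) = 56 + h (Z(h) = h*1 - 2*(4 + 0 + 16*(-2) + 4*(-2)*0) = h - 2*(4 + 0 - 32 + 0) = h - 2*(-28) = h + 56 = 56 + h)
-71*Z(-4) = -71*(56 - 4) = -71*52 = -3692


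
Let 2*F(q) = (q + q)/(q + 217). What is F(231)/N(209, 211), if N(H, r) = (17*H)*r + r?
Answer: 33/47993216 ≈ 6.8760e-7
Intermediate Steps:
F(q) = q/(217 + q) (F(q) = ((q + q)/(q + 217))/2 = ((2*q)/(217 + q))/2 = (2*q/(217 + q))/2 = q/(217 + q))
N(H, r) = r + 17*H*r (N(H, r) = 17*H*r + r = r + 17*H*r)
F(231)/N(209, 211) = (231/(217 + 231))/((211*(1 + 17*209))) = (231/448)/((211*(1 + 3553))) = (231*(1/448))/((211*3554)) = (33/64)/749894 = (33/64)*(1/749894) = 33/47993216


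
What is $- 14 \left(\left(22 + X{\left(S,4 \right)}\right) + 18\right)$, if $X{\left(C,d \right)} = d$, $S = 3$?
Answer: $-616$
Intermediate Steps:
$- 14 \left(\left(22 + X{\left(S,4 \right)}\right) + 18\right) = - 14 \left(\left(22 + 4\right) + 18\right) = - 14 \left(26 + 18\right) = \left(-14\right) 44 = -616$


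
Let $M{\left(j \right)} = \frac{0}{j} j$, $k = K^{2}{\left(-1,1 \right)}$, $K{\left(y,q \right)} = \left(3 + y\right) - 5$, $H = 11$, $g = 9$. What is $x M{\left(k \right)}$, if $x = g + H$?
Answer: $0$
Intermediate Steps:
$K{\left(y,q \right)} = -2 + y$
$k = 9$ ($k = \left(-2 - 1\right)^{2} = \left(-3\right)^{2} = 9$)
$x = 20$ ($x = 9 + 11 = 20$)
$M{\left(j \right)} = 0$ ($M{\left(j \right)} = 0 j = 0$)
$x M{\left(k \right)} = 20 \cdot 0 = 0$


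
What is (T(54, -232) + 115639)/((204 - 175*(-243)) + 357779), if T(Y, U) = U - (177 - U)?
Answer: 57499/200254 ≈ 0.28713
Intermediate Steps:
T(Y, U) = -177 + 2*U (T(Y, U) = U + (-177 + U) = -177 + 2*U)
(T(54, -232) + 115639)/((204 - 175*(-243)) + 357779) = ((-177 + 2*(-232)) + 115639)/((204 - 175*(-243)) + 357779) = ((-177 - 464) + 115639)/((204 + 42525) + 357779) = (-641 + 115639)/(42729 + 357779) = 114998/400508 = 114998*(1/400508) = 57499/200254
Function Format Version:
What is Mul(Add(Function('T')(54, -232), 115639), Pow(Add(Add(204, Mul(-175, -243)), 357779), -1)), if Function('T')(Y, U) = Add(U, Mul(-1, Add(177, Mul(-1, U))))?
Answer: Rational(57499, 200254) ≈ 0.28713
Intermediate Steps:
Function('T')(Y, U) = Add(-177, Mul(2, U)) (Function('T')(Y, U) = Add(U, Add(-177, U)) = Add(-177, Mul(2, U)))
Mul(Add(Function('T')(54, -232), 115639), Pow(Add(Add(204, Mul(-175, -243)), 357779), -1)) = Mul(Add(Add(-177, Mul(2, -232)), 115639), Pow(Add(Add(204, Mul(-175, -243)), 357779), -1)) = Mul(Add(Add(-177, -464), 115639), Pow(Add(Add(204, 42525), 357779), -1)) = Mul(Add(-641, 115639), Pow(Add(42729, 357779), -1)) = Mul(114998, Pow(400508, -1)) = Mul(114998, Rational(1, 400508)) = Rational(57499, 200254)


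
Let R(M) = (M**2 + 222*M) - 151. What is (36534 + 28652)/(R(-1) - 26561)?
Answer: -65186/26933 ≈ -2.4203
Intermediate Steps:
R(M) = -151 + M**2 + 222*M
(36534 + 28652)/(R(-1) - 26561) = (36534 + 28652)/((-151 + (-1)**2 + 222*(-1)) - 26561) = 65186/((-151 + 1 - 222) - 26561) = 65186/(-372 - 26561) = 65186/(-26933) = 65186*(-1/26933) = -65186/26933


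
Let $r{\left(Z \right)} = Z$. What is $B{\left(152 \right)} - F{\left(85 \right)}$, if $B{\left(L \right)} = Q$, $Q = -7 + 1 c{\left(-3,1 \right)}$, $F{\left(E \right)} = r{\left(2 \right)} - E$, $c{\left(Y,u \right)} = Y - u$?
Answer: $72$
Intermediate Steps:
$F{\left(E \right)} = 2 - E$
$Q = -11$ ($Q = -7 + 1 \left(-3 - 1\right) = -7 + 1 \left(-4\right) = -7 - 4 = -11$)
$B{\left(L \right)} = -11$
$B{\left(152 \right)} - F{\left(85 \right)} = -11 - \left(2 - 85\right) = -11 - -83 = -11 + 83 = 72$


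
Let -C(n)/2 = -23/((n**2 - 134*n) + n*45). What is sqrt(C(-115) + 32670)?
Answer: sqrt(8497467510)/510 ≈ 180.75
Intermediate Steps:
C(n) = 46/(n**2 - 89*n) (C(n) = -(-46)/((n**2 - 134*n) + n*45) = -(-46)/((n**2 - 134*n) + 45*n) = -(-46)/(n**2 - 89*n) = 46/(n**2 - 89*n))
sqrt(C(-115) + 32670) = sqrt(46/(-115*(-89 - 115)) + 32670) = sqrt(46*(-1/115)/(-204) + 32670) = sqrt(46*(-1/115)*(-1/204) + 32670) = sqrt(1/510 + 32670) = sqrt(16661701/510) = sqrt(8497467510)/510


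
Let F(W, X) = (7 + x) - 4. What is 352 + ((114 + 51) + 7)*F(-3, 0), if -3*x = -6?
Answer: 1212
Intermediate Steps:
x = 2 (x = -⅓*(-6) = 2)
F(W, X) = 5 (F(W, X) = (7 + 2) - 4 = 9 - 4 = 5)
352 + ((114 + 51) + 7)*F(-3, 0) = 352 + ((114 + 51) + 7)*5 = 352 + (165 + 7)*5 = 352 + 172*5 = 352 + 860 = 1212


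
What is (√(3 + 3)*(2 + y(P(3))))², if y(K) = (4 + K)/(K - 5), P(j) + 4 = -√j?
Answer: 3942/169 + 459*√3/169 ≈ 28.030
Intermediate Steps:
P(j) = -4 - √j
y(K) = (4 + K)/(-5 + K)
(√(3 + 3)*(2 + y(P(3))))² = (√(3 + 3)*(2 + (4 + (-4 - √3))/(-5 + (-4 - √3))))² = (√6*(2 + (-√3)/(-9 - √3)))² = (√6*(2 - √3/(-9 - √3)))² = 6*(2 - √3/(-9 - √3))²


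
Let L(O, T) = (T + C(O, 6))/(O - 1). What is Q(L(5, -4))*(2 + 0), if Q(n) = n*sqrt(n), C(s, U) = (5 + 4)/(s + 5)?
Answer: -31*I*sqrt(310)/400 ≈ -1.3645*I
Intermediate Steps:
C(s, U) = 9/(5 + s)
L(O, T) = (T + 9/(5 + O))/(-1 + O) (L(O, T) = (T + 9/(5 + O))/(O - 1) = (T + 9/(5 + O))/(-1 + O))
Q(n) = n**(3/2)
Q(L(5, -4))*(2 + 0) = ((9 - 4*(5 + 5))/((-1 + 5)*(5 + 5)))**(3/2)*(2 + 0) = ((9 - 4*10)/(4*10))**(3/2)*2 = ((1/4)*(1/10)*(9 - 40))**(3/2)*2 = ((1/4)*(1/10)*(-31))**(3/2)*2 = (-31/40)**(3/2)*2 = -31*I*sqrt(310)/800*2 = -31*I*sqrt(310)/400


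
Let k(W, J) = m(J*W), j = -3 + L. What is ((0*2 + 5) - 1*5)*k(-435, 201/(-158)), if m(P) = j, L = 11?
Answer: 0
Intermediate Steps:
j = 8 (j = -3 + 11 = 8)
m(P) = 8
k(W, J) = 8
((0*2 + 5) - 1*5)*k(-435, 201/(-158)) = ((0*2 + 5) - 1*5)*8 = ((0 + 5) - 5)*8 = (5 - 5)*8 = 0*8 = 0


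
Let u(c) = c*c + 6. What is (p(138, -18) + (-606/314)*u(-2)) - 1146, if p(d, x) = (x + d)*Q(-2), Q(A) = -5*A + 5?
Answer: 99648/157 ≈ 634.70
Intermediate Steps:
Q(A) = 5 - 5*A
u(c) = 6 + c**2 (u(c) = c**2 + 6 = 6 + c**2)
p(d, x) = 15*d + 15*x (p(d, x) = (x + d)*(5 - 5*(-2)) = (d + x)*(5 + 10) = (d + x)*15 = 15*d + 15*x)
(p(138, -18) + (-606/314)*u(-2)) - 1146 = ((15*138 + 15*(-18)) + (-606/314)*(6 + (-2)**2)) - 1146 = ((2070 - 270) + (-606*1/314)*(6 + 4)) - 1146 = (1800 - 303/157*10) - 1146 = (1800 - 3030/157) - 1146 = 279570/157 - 1146 = 99648/157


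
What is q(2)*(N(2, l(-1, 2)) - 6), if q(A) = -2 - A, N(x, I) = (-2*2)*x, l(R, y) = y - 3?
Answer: 56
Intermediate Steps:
l(R, y) = -3 + y
N(x, I) = -4*x
q(2)*(N(2, l(-1, 2)) - 6) = (-2 - 1*2)*(-4*2 - 6) = (-2 - 2)*(-8 - 6) = -4*(-14) = 56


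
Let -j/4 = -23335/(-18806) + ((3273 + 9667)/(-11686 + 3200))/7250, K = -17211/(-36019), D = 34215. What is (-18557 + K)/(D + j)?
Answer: -19333287555755926300/35642050103766410191 ≈ -0.54243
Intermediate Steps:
K = 17211/36019 (K = -17211*(-1/36019) = 17211/36019 ≈ 0.47783)
j = -143540752286/28925273525 (j = -4*(-23335/(-18806) + ((3273 + 9667)/(-11686 + 3200))/7250) = -4*(-23335*(-1/18806) + (12940/(-8486))*(1/7250)) = -4*(23335/18806 + (12940*(-1/8486))*(1/7250)) = -4*(23335/18806 - 6470/4243*1/7250) = -4*(23335/18806 - 647/3076175) = -4*71770376143/57850547050 = -143540752286/28925273525 ≈ -4.9625)
(-18557 + K)/(D + j) = (-18557 + 17211/36019)/(34215 - 143540752286/28925273525) = -668387372/(36019*989534692905589/28925273525) = -668387372/36019*28925273525/989534692905589 = -19333287555755926300/35642050103766410191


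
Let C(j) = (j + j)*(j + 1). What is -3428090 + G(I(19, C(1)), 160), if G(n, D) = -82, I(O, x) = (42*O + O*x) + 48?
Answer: -3428172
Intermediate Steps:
C(j) = 2*j*(1 + j) (C(j) = (2*j)*(1 + j) = 2*j*(1 + j))
I(O, x) = 48 + 42*O + O*x
-3428090 + G(I(19, C(1)), 160) = -3428090 - 82 = -3428172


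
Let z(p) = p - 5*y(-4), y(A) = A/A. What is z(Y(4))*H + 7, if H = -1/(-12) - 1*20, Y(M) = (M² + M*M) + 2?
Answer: -6847/12 ≈ -570.58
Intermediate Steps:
Y(M) = 2 + 2*M² (Y(M) = (M² + M²) + 2 = 2*M² + 2 = 2 + 2*M²)
y(A) = 1
H = -239/12 (H = -1*(-1/12) - 20 = 1/12 - 20 = -239/12 ≈ -19.917)
z(p) = -5 + p (z(p) = p - 5*1 = p - 5 = -5 + p)
z(Y(4))*H + 7 = (-5 + (2 + 2*4²))*(-239/12) + 7 = (-5 + (2 + 2*16))*(-239/12) + 7 = (-5 + (2 + 32))*(-239/12) + 7 = (-5 + 34)*(-239/12) + 7 = 29*(-239/12) + 7 = -6931/12 + 7 = -6847/12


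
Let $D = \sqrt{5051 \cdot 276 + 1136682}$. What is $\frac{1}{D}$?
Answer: $\frac{\sqrt{2530758}}{2530758} \approx 0.0006286$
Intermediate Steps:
$D = \sqrt{2530758}$ ($D = \sqrt{1394076 + 1136682} = \sqrt{2530758} \approx 1590.8$)
$\frac{1}{D} = \frac{1}{\sqrt{2530758}} = \frac{\sqrt{2530758}}{2530758}$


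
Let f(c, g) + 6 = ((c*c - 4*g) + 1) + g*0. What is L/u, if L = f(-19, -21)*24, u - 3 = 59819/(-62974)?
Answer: 665005440/129103 ≈ 5151.0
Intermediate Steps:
u = 129103/62974 (u = 3 + 59819/(-62974) = 3 + 59819*(-1/62974) = 3 - 59819/62974 = 129103/62974 ≈ 2.0501)
f(c, g) = -5 + c² - 4*g (f(c, g) = -6 + (((c*c - 4*g) + 1) + g*0) = -6 + (((c² - 4*g) + 1) + 0) = -6 + ((1 + c² - 4*g) + 0) = -6 + (1 + c² - 4*g) = -5 + c² - 4*g)
L = 10560 (L = (-5 + (-19)² - 4*(-21))*24 = (-5 + 361 + 84)*24 = 440*24 = 10560)
L/u = 10560/(129103/62974) = 10560*(62974/129103) = 665005440/129103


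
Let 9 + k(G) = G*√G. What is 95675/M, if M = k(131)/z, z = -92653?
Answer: -15956236395/449602 - 232251885305*√131/449602 ≈ -5.9479e+6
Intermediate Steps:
k(G) = -9 + G^(3/2) (k(G) = -9 + G*√G = -9 + G^(3/2))
M = 9/92653 - 131*√131/92653 (M = (-9 + 131^(3/2))/(-92653) = (-9 + 131*√131)*(-1/92653) = 9/92653 - 131*√131/92653 ≈ -0.016085)
95675/M = 95675/(9/92653 - 131*√131/92653)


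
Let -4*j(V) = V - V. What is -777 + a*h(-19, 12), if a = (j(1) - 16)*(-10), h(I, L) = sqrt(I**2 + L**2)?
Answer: -777 + 160*sqrt(505) ≈ 2818.6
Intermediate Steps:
j(V) = 0 (j(V) = -(V - V)/4 = -1/4*0 = 0)
a = 160 (a = (0 - 16)*(-10) = -16*(-10) = 160)
-777 + a*h(-19, 12) = -777 + 160*sqrt((-19)**2 + 12**2) = -777 + 160*sqrt(361 + 144) = -777 + 160*sqrt(505)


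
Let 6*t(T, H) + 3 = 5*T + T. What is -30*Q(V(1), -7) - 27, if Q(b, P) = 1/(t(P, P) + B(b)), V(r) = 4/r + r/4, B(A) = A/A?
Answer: -291/13 ≈ -22.385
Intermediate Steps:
t(T, H) = -½ + T (t(T, H) = -½ + (5*T + T)/6 = -½ + (6*T)/6 = -½ + T)
B(A) = 1
V(r) = 4/r + r/4 (V(r) = 4/r + r*(¼) = 4/r + r/4)
Q(b, P) = 1/(½ + P) (Q(b, P) = 1/((-½ + P) + 1) = 1/(½ + P))
-30*Q(V(1), -7) - 27 = -60/(1 + 2*(-7)) - 27 = -60/(1 - 14) - 27 = -60/(-13) - 27 = -60*(-1)/13 - 27 = -30*(-2/13) - 27 = 60/13 - 27 = -291/13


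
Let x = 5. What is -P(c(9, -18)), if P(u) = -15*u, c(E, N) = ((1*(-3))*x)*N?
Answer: 4050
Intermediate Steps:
c(E, N) = -15*N (c(E, N) = ((1*(-3))*5)*N = (-3*5)*N = -15*N)
-P(c(9, -18)) = -(-15)*(-15*(-18)) = -(-15)*270 = -1*(-4050) = 4050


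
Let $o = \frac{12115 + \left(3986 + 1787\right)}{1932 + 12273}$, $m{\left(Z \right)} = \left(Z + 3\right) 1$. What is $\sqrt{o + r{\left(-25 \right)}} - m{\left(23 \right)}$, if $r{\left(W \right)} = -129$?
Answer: $-26 + \frac{i \sqrt{25775782185}}{14205} \approx -26.0 + 11.302 i$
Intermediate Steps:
$m{\left(Z \right)} = 3 + Z$ ($m{\left(Z \right)} = \left(3 + Z\right) 1 = 3 + Z$)
$o = \frac{17888}{14205}$ ($o = \frac{12115 + 5773}{14205} = 17888 \cdot \frac{1}{14205} = \frac{17888}{14205} \approx 1.2593$)
$\sqrt{o + r{\left(-25 \right)}} - m{\left(23 \right)} = \sqrt{\frac{17888}{14205} - 129} - \left(3 + 23\right) = \sqrt{- \frac{1814557}{14205}} - 26 = \frac{i \sqrt{25775782185}}{14205} - 26 = -26 + \frac{i \sqrt{25775782185}}{14205}$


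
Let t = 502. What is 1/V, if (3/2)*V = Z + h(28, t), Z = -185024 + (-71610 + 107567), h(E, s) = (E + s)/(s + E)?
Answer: -3/298132 ≈ -1.0063e-5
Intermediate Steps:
h(E, s) = 1 (h(E, s) = (E + s)/(E + s) = 1)
Z = -149067 (Z = -185024 + 35957 = -149067)
V = -298132/3 (V = 2*(-149067 + 1)/3 = (⅔)*(-149066) = -298132/3 ≈ -99377.)
1/V = 1/(-298132/3) = -3/298132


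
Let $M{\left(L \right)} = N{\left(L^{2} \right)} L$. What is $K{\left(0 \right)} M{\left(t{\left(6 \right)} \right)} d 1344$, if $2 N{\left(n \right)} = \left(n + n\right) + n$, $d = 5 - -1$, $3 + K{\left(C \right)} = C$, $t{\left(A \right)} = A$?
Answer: $-7838208$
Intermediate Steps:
$K{\left(C \right)} = -3 + C$
$d = 6$ ($d = 5 + 1 = 6$)
$N{\left(n \right)} = \frac{3 n}{2}$ ($N{\left(n \right)} = \frac{\left(n + n\right) + n}{2} = \frac{2 n + n}{2} = \frac{3 n}{2}$)
$M{\left(L \right)} = \frac{3 L^{3}}{2}$ ($M{\left(L \right)} = \frac{3 L^{2}}{2} L = \frac{3 L^{3}}{2}$)
$K{\left(0 \right)} M{\left(t{\left(6 \right)} \right)} d 1344 = \left(-3 + 0\right) \frac{3 \cdot 6^{3}}{2} \cdot 6 \cdot 1344 = - 3 \cdot \frac{3}{2} \cdot 216 \cdot 6 \cdot 1344 = \left(-3\right) 324 \cdot 6 \cdot 1344 = \left(-972\right) 6 \cdot 1344 = \left(-5832\right) 1344 = -7838208$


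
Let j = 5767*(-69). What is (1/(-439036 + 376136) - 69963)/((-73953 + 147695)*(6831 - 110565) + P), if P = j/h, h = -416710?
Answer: 183380432123371/20050287523108369530 ≈ 9.1460e-6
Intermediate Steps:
j = -397923
P = 397923/416710 (P = -397923/(-416710) = -397923*(-1/416710) = 397923/416710 ≈ 0.95492)
(1/(-439036 + 376136) - 69963)/((-73953 + 147695)*(6831 - 110565) + P) = (1/(-439036 + 376136) - 69963)/((-73953 + 147695)*(6831 - 110565) + 397923/416710) = (1/(-62900) - 69963)/(73742*(-103734) + 397923/416710) = (-1/62900 - 69963)/(-7649552628 + 397923/416710) = -4400672701/(62900*(-3187645075215957/416710)) = -4400672701/62900*(-416710/3187645075215957) = 183380432123371/20050287523108369530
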